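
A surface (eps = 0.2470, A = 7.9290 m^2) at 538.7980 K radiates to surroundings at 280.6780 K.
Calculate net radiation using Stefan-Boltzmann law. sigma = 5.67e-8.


T^4 = 8.4276e+10
Tsurr^4 = 6.2063e+09
Q = 0.2470 * 5.67e-8 * 7.9290 * 7.8070e+10 = 8669.2368 W

8669.2368 W


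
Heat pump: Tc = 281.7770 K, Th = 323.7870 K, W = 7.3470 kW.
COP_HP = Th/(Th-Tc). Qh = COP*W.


COP = 323.7870 / 42.0100 = 7.7074
Qh = 7.7074 * 7.3470 = 56.6261 kW

COP = 7.7074, Qh = 56.6261 kW


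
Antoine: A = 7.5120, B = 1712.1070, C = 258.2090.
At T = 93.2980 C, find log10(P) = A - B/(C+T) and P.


C+T = 351.5070
B/(C+T) = 4.8708
log10(P) = 7.5120 - 4.8708 = 2.6412
P = 10^2.6412 = 437.7618 mmHg

437.7618 mmHg


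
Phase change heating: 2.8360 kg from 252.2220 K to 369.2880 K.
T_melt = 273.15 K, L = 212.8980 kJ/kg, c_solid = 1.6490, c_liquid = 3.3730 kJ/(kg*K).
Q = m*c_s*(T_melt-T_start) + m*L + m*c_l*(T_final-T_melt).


Q1 (sensible, solid) = 2.8360 * 1.6490 * 20.9280 = 97.8711 kJ
Q2 (latent) = 2.8360 * 212.8980 = 603.7787 kJ
Q3 (sensible, liquid) = 2.8360 * 3.3730 * 96.1380 = 919.6396 kJ
Q_total = 1621.2894 kJ

1621.2894 kJ


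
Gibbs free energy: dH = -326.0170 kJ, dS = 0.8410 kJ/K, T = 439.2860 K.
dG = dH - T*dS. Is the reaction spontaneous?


T*dS = 439.2860 * 0.8410 = 369.4395 kJ
dG = -326.0170 - 369.4395 = -695.4565 kJ (spontaneous)

dG = -695.4565 kJ, spontaneous


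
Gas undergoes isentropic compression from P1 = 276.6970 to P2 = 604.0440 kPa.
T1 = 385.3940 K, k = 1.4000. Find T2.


(k-1)/k = 0.2857
(P2/P1)^exp = 1.2499
T2 = 385.3940 * 1.2499 = 481.7042 K

481.7042 K


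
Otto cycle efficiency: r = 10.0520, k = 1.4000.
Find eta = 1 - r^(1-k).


r^(k-1) = 2.5171
eta = 1 - 1/2.5171 = 0.6027 = 60.2718%

60.2718%


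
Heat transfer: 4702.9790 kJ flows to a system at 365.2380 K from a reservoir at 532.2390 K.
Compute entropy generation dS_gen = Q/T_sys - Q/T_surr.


dS_sys = 4702.9790/365.2380 = 12.8765 kJ/K
dS_surr = -4702.9790/532.2390 = -8.8362 kJ/K
dS_gen = 12.8765 - 8.8362 = 4.0403 kJ/K (irreversible)

dS_gen = 4.0403 kJ/K, irreversible


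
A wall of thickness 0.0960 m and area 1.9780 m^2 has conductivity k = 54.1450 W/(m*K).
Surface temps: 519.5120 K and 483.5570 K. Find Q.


dT = 35.9550 K
Q = 54.1450 * 1.9780 * 35.9550 / 0.0960 = 40111.8512 W

40111.8512 W


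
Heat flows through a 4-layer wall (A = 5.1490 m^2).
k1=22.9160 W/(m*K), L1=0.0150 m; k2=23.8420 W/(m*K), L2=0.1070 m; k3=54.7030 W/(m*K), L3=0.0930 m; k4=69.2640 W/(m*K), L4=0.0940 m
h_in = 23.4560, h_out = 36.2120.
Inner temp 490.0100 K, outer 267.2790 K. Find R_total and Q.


R_conv_in = 1/(23.4560*5.1490) = 0.0083
R_1 = 0.0150/(22.9160*5.1490) = 0.0001
R_2 = 0.1070/(23.8420*5.1490) = 0.0009
R_3 = 0.0930/(54.7030*5.1490) = 0.0003
R_4 = 0.0940/(69.2640*5.1490) = 0.0003
R_conv_out = 1/(36.2120*5.1490) = 0.0054
R_total = 0.0152 K/W
Q = 222.7310 / 0.0152 = 14619.1670 W

R_total = 0.0152 K/W, Q = 14619.1670 W


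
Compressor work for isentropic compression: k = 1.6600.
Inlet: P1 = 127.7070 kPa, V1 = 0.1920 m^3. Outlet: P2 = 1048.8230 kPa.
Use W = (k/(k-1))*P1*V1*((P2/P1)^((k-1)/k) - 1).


(k-1)/k = 0.3976
(P2/P1)^exp = 2.3099
W = 2.5152 * 127.7070 * 0.1920 * (2.3099 - 1) = 80.7821 kJ

80.7821 kJ


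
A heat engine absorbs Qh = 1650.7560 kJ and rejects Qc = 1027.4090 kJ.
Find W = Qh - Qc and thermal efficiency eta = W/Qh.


W = 1650.7560 - 1027.4090 = 623.3470 kJ
eta = 623.3470 / 1650.7560 = 0.3776 = 37.7613%

W = 623.3470 kJ, eta = 37.7613%


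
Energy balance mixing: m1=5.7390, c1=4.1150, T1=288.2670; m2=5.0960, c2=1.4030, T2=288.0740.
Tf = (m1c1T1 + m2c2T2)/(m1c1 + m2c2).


num = 8867.3484
den = 30.7657
Tf = 288.2221 K

288.2221 K


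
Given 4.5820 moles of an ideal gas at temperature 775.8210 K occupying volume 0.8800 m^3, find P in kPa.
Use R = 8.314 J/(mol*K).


P = nRT/V = 4.5820 * 8.314 * 775.8210 / 0.8800
= 29554.7055 / 0.8800 = 33584.8926 Pa = 33.5849 kPa

33.5849 kPa


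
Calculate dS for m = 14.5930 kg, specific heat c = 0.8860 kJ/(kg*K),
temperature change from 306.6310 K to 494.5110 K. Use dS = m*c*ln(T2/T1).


T2/T1 = 1.6127
ln(T2/T1) = 0.4779
dS = 14.5930 * 0.8860 * 0.4779 = 6.1793 kJ/K

6.1793 kJ/K


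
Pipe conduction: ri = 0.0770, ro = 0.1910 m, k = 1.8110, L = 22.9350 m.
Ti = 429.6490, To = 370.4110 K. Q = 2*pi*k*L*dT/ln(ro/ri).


dT = 59.2380 K
ln(ro/ri) = 0.9085
Q = 2*pi*1.8110*22.9350*59.2380 / 0.9085 = 17017.1886 W

17017.1886 W


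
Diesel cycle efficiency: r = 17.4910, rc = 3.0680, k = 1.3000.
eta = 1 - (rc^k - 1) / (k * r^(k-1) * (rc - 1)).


r^(k-1) = 2.3596
rc^k = 4.2945
eta = 0.4807 = 48.0662%

48.0662%


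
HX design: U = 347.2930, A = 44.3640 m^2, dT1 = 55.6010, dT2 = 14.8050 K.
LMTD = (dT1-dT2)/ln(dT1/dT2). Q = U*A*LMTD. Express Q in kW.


LMTD = 30.8305 K
Q = 347.2930 * 44.3640 * 30.8305 = 475014.5667 W = 475.0146 kW

475.0146 kW


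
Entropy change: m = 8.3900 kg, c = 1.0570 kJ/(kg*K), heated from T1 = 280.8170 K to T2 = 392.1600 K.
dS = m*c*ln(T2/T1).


T2/T1 = 1.3965
ln(T2/T1) = 0.3340
dS = 8.3900 * 1.0570 * 0.3340 = 2.9617 kJ/K

2.9617 kJ/K


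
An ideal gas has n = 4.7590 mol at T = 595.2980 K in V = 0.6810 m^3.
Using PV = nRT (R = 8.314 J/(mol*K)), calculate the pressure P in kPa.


P = nRT/V = 4.7590 * 8.314 * 595.2980 / 0.6810
= 23553.7547 / 0.6810 = 34587.0114 Pa = 34.5870 kPa

34.5870 kPa


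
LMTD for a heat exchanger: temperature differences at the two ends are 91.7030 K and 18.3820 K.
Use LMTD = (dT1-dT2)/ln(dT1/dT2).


dT1/dT2 = 4.9887
ln(dT1/dT2) = 1.6072
LMTD = 73.3210 / 1.6072 = 45.6208 K

45.6208 K


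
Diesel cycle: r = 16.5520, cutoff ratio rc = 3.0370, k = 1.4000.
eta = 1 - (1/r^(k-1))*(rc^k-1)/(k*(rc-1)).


r^(k-1) = 3.0728
rc^k = 4.7361
eta = 0.5737 = 57.3655%

57.3655%


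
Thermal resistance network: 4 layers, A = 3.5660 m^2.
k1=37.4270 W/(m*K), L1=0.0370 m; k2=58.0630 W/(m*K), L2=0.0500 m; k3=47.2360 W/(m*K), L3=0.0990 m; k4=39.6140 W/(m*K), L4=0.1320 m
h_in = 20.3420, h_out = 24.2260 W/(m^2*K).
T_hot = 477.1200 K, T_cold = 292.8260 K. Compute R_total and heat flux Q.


R_conv_in = 1/(20.3420*3.5660) = 0.0138
R_1 = 0.0370/(37.4270*3.5660) = 0.0003
R_2 = 0.0500/(58.0630*3.5660) = 0.0002
R_3 = 0.0990/(47.2360*3.5660) = 0.0006
R_4 = 0.1320/(39.6140*3.5660) = 0.0009
R_conv_out = 1/(24.2260*3.5660) = 0.0116
R_total = 0.0274 K/W
Q = 184.2940 / 0.0274 = 6725.5986 W

R_total = 0.0274 K/W, Q = 6725.5986 W


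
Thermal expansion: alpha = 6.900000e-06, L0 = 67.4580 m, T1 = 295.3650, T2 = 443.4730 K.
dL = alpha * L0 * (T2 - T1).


dT = 148.1080 K
dL = 6.900000e-06 * 67.4580 * 148.1080 = 0.068938 m
L_final = 67.526938 m

dL = 0.068938 m


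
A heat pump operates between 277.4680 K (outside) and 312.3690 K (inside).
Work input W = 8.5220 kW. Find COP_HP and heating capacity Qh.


COP = 312.3690 / 34.9010 = 8.9501
Qh = 8.9501 * 8.5220 = 76.2731 kW

COP = 8.9501, Qh = 76.2731 kW


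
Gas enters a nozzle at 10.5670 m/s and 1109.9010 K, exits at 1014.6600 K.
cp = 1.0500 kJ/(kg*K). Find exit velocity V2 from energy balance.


dT = 95.2410 K
2*cp*1000*dT = 200006.1000
V1^2 = 111.6615
V2 = sqrt(200117.7615) = 447.3452 m/s

447.3452 m/s


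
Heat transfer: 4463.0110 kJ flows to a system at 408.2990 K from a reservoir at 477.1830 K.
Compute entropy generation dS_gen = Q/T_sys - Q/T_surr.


dS_sys = 4463.0110/408.2990 = 10.9307 kJ/K
dS_surr = -4463.0110/477.1830 = -9.3528 kJ/K
dS_gen = 10.9307 - 9.3528 = 1.5779 kJ/K (irreversible)

dS_gen = 1.5779 kJ/K, irreversible


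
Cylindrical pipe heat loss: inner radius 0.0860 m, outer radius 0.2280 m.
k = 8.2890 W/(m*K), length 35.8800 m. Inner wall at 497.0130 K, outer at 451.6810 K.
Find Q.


dT = 45.3320 K
ln(ro/ri) = 0.9750
Q = 2*pi*8.2890*35.8800*45.3320 / 0.9750 = 86883.1283 W

86883.1283 W


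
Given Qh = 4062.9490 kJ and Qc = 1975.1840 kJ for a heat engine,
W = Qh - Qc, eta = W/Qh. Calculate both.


W = 4062.9490 - 1975.1840 = 2087.7650 kJ
eta = 2087.7650 / 4062.9490 = 0.5139 = 51.3855%

W = 2087.7650 kJ, eta = 51.3855%


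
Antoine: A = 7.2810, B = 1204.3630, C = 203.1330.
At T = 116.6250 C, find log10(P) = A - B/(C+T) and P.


C+T = 319.7580
B/(C+T) = 3.7665
log10(P) = 7.2810 - 3.7665 = 3.5145
P = 10^3.5145 = 3269.7701 mmHg

3269.7701 mmHg


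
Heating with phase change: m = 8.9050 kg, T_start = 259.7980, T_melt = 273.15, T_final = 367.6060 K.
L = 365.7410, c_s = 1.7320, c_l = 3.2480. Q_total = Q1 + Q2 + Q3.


Q1 (sensible, solid) = 8.9050 * 1.7320 * 13.3520 = 205.9340 kJ
Q2 (latent) = 8.9050 * 365.7410 = 3256.9236 kJ
Q3 (sensible, liquid) = 8.9050 * 3.2480 * 94.4560 = 2731.9924 kJ
Q_total = 6194.8501 kJ

6194.8501 kJ


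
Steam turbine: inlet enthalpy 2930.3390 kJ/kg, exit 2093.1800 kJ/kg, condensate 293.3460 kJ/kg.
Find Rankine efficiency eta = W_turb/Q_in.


W = 837.1590 kJ/kg
Q_in = 2636.9930 kJ/kg
eta = 0.3175 = 31.7467%

eta = 31.7467%


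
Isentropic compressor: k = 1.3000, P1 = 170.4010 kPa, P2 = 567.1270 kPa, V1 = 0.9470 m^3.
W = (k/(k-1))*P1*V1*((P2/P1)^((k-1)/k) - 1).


(k-1)/k = 0.2308
(P2/P1)^exp = 1.3198
W = 4.3333 * 170.4010 * 0.9470 * (1.3198 - 1) = 223.6293 kJ

223.6293 kJ


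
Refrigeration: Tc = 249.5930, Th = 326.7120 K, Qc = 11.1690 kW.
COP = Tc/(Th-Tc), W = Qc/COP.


COP = 249.5930 / 77.1190 = 3.2365
W = 11.1690 / 3.2365 = 3.4510 kW

COP = 3.2365, W = 3.4510 kW


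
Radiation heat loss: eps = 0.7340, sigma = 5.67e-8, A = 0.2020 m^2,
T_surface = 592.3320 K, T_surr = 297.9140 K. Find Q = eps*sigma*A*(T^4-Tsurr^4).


T^4 = 1.2310e+11
Tsurr^4 = 7.8771e+09
Q = 0.7340 * 5.67e-8 * 0.2020 * 1.1522e+11 = 968.6623 W

968.6623 W


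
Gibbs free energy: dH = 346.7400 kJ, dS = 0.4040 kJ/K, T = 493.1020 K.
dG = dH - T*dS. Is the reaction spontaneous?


T*dS = 493.1020 * 0.4040 = 199.2132 kJ
dG = 346.7400 - 199.2132 = 147.5268 kJ (non-spontaneous)

dG = 147.5268 kJ, non-spontaneous


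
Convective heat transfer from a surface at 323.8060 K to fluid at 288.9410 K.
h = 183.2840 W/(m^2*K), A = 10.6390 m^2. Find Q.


dT = 34.8650 K
Q = 183.2840 * 10.6390 * 34.8650 = 67985.3023 W

67985.3023 W


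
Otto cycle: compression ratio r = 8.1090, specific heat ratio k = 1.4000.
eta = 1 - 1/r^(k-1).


r^(k-1) = 2.3099
eta = 1 - 1/2.3099 = 0.5671 = 56.7075%

56.7075%


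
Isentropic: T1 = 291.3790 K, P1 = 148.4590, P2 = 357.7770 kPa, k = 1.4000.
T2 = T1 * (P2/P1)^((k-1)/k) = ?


(k-1)/k = 0.2857
(P2/P1)^exp = 1.2857
T2 = 291.3790 * 1.2857 = 374.6302 K

374.6302 K


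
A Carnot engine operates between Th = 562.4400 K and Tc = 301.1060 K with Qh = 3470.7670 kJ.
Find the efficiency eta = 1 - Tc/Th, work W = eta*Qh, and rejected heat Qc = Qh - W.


eta = 1 - 301.1060/562.4400 = 0.4646
W = 0.4646 * 3470.7670 = 1612.6688 kJ
Qc = 3470.7670 - 1612.6688 = 1858.0982 kJ

eta = 46.4643%, W = 1612.6688 kJ, Qc = 1858.0982 kJ


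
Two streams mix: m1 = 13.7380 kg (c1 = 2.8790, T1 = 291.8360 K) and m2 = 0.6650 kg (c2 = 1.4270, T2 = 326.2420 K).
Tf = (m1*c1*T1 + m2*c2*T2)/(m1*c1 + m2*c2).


num = 11852.1995
den = 40.5007
Tf = 292.6422 K

292.6422 K


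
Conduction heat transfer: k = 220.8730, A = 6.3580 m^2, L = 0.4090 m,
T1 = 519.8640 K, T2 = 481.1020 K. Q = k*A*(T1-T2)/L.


dT = 38.7620 K
Q = 220.8730 * 6.3580 * 38.7620 / 0.4090 = 133090.1832 W

133090.1832 W


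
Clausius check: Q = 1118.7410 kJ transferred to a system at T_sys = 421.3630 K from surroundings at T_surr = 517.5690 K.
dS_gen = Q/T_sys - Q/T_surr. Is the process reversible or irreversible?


dS_sys = 1118.7410/421.3630 = 2.6551 kJ/K
dS_surr = -1118.7410/517.5690 = -2.1615 kJ/K
dS_gen = 2.6551 - 2.1615 = 0.4935 kJ/K (irreversible)

dS_gen = 0.4935 kJ/K, irreversible


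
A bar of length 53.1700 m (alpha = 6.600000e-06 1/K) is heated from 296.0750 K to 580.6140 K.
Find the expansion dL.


dT = 284.5390 K
dL = 6.600000e-06 * 53.1700 * 284.5390 = 0.099851 m
L_final = 53.269851 m

dL = 0.099851 m


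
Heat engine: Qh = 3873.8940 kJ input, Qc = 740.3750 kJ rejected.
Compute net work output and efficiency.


W = 3873.8940 - 740.3750 = 3133.5190 kJ
eta = 3133.5190 / 3873.8940 = 0.8089 = 80.8881%

W = 3133.5190 kJ, eta = 80.8881%


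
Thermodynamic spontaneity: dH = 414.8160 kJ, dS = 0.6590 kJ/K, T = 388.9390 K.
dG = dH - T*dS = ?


T*dS = 388.9390 * 0.6590 = 256.3108 kJ
dG = 414.8160 - 256.3108 = 158.5052 kJ (non-spontaneous)

dG = 158.5052 kJ, non-spontaneous


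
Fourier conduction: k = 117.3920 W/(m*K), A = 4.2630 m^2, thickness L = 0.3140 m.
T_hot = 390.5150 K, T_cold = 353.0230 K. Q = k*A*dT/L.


dT = 37.4920 K
Q = 117.3920 * 4.2630 * 37.4920 / 0.3140 = 59753.4238 W

59753.4238 W


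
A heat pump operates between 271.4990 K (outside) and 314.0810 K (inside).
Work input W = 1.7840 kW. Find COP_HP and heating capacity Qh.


COP = 314.0810 / 42.5820 = 7.3759
Qh = 7.3759 * 1.7840 = 13.1586 kW

COP = 7.3759, Qh = 13.1586 kW


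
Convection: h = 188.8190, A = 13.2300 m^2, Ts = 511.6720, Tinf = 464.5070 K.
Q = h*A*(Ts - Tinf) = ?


dT = 47.1650 K
Q = 188.8190 * 13.2300 * 47.1650 = 117821.7248 W

117821.7248 W


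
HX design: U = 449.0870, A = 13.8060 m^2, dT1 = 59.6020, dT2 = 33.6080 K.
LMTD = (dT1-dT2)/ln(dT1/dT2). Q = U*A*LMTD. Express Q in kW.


LMTD = 45.3707 K
Q = 449.0870 * 13.8060 * 45.3707 = 281302.5676 W = 281.3026 kW

281.3026 kW


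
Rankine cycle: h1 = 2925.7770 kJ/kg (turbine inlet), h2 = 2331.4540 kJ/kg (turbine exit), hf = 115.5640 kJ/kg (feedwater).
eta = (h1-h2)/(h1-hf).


W = 594.3230 kJ/kg
Q_in = 2810.2130 kJ/kg
eta = 0.2115 = 21.1487%

eta = 21.1487%


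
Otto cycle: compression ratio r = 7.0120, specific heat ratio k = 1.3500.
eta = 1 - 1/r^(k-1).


r^(k-1) = 1.9772
eta = 1 - 1/1.9772 = 0.4942 = 49.4227%

49.4227%


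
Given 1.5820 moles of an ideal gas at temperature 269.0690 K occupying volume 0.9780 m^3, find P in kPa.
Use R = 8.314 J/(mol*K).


P = nRT/V = 1.5820 * 8.314 * 269.0690 / 0.9780
= 3538.9968 / 0.9780 = 3618.6061 Pa = 3.6186 kPa

3.6186 kPa


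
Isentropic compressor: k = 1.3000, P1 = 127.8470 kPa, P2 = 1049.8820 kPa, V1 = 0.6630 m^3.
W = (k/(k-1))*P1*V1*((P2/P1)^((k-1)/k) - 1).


(k-1)/k = 0.2308
(P2/P1)^exp = 1.6256
W = 4.3333 * 127.8470 * 0.6630 * (1.6256 - 1) = 229.8038 kJ

229.8038 kJ


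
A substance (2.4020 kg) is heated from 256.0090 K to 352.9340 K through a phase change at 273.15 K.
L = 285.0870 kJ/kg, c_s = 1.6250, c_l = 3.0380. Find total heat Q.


Q1 (sensible, solid) = 2.4020 * 1.6250 * 17.1410 = 66.9056 kJ
Q2 (latent) = 2.4020 * 285.0870 = 684.7790 kJ
Q3 (sensible, liquid) = 2.4020 * 3.0380 * 79.7840 = 582.2059 kJ
Q_total = 1333.8905 kJ

1333.8905 kJ


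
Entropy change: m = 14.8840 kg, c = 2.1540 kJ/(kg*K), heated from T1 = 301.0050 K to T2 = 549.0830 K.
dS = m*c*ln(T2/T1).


T2/T1 = 1.8242
ln(T2/T1) = 0.6011
dS = 14.8840 * 2.1540 * 0.6011 = 19.2721 kJ/K

19.2721 kJ/K


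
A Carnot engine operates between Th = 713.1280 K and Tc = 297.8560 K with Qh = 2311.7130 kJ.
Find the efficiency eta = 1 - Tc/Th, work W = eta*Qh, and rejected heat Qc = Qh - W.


eta = 1 - 297.8560/713.1280 = 0.5823
W = 0.5823 * 2311.7130 = 1346.1674 kJ
Qc = 2311.7130 - 1346.1674 = 965.5456 kJ

eta = 58.2325%, W = 1346.1674 kJ, Qc = 965.5456 kJ


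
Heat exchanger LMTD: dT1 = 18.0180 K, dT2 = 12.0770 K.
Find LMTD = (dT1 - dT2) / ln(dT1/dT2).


dT1/dT2 = 1.4919
ln(dT1/dT2) = 0.4001
LMTD = 5.9410 / 0.4001 = 14.8500 K

14.8500 K


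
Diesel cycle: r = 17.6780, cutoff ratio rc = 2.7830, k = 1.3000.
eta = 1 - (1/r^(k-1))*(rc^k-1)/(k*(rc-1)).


r^(k-1) = 2.3672
rc^k = 3.7833
eta = 0.4927 = 49.2740%

49.2740%


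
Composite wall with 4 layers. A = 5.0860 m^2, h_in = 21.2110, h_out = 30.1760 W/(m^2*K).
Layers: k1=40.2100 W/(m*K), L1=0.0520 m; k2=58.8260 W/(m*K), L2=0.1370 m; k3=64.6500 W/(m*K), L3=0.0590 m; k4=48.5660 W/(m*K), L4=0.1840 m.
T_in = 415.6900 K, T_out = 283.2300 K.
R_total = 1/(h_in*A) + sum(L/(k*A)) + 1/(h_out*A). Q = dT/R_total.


R_conv_in = 1/(21.2110*5.0860) = 0.0093
R_1 = 0.0520/(40.2100*5.0860) = 0.0003
R_2 = 0.1370/(58.8260*5.0860) = 0.0005
R_3 = 0.0590/(64.6500*5.0860) = 0.0002
R_4 = 0.1840/(48.5660*5.0860) = 0.0007
R_conv_out = 1/(30.1760*5.0860) = 0.0065
R_total = 0.0174 K/W
Q = 132.4600 / 0.0174 = 7603.0861 W

R_total = 0.0174 K/W, Q = 7603.0861 W


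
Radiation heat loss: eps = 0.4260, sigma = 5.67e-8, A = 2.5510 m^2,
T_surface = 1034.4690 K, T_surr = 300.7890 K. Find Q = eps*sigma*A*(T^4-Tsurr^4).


T^4 = 1.1452e+12
Tsurr^4 = 8.1855e+09
Q = 0.4260 * 5.67e-8 * 2.5510 * 1.1370e+12 = 70057.9786 W

70057.9786 W


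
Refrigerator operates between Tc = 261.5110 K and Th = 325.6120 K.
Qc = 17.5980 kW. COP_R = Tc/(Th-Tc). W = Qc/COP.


COP = 261.5110 / 64.1010 = 4.0797
W = 17.5980 / 4.0797 = 4.3136 kW

COP = 4.0797, W = 4.3136 kW


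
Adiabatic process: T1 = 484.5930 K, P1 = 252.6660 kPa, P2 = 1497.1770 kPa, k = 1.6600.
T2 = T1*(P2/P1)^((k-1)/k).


(k-1)/k = 0.3976
(P2/P1)^exp = 2.0288
T2 = 484.5930 * 2.0288 = 983.1181 K

983.1181 K


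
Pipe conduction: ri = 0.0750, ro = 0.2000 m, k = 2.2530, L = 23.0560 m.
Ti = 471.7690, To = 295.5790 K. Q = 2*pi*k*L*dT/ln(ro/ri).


dT = 176.1900 K
ln(ro/ri) = 0.9808
Q = 2*pi*2.2530*23.0560*176.1900 / 0.9808 = 58629.0516 W

58629.0516 W


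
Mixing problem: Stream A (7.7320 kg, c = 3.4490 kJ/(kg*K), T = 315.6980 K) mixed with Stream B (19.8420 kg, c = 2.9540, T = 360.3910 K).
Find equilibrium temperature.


num = 29542.6237
den = 85.2809
Tf = 346.4153 K

346.4153 K


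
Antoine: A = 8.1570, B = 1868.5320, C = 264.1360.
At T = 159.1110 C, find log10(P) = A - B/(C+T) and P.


C+T = 423.2470
B/(C+T) = 4.4148
log10(P) = 8.1570 - 4.4148 = 3.7422
P = 10^3.7422 = 5523.8840 mmHg

5523.8840 mmHg


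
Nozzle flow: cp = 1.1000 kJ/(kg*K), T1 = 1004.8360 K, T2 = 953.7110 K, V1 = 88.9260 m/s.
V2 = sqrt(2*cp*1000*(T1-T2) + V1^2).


dT = 51.1250 K
2*cp*1000*dT = 112475.0000
V1^2 = 7907.8335
V2 = sqrt(120382.8335) = 346.9623 m/s

346.9623 m/s


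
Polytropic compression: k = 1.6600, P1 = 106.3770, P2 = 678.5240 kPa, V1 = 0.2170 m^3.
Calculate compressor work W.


(k-1)/k = 0.3976
(P2/P1)^exp = 2.0890
W = 2.5152 * 106.3770 * 0.2170 * (2.0890 - 1) = 63.2292 kJ

63.2292 kJ


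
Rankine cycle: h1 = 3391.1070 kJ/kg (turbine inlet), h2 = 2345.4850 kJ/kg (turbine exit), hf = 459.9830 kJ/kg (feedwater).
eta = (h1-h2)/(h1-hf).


W = 1045.6220 kJ/kg
Q_in = 2931.1240 kJ/kg
eta = 0.3567 = 35.6731%

eta = 35.6731%


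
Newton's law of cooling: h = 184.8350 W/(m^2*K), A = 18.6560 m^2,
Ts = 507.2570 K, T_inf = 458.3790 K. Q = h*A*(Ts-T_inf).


dT = 48.8780 K
Q = 184.8350 * 18.6560 * 48.8780 = 168545.1159 W

168545.1159 W


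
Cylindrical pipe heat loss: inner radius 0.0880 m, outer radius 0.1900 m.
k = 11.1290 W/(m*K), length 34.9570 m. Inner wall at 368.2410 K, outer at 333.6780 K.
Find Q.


dT = 34.5630 K
ln(ro/ri) = 0.7697
Q = 2*pi*11.1290*34.9570*34.5630 / 0.7697 = 109765.8639 W

109765.8639 W


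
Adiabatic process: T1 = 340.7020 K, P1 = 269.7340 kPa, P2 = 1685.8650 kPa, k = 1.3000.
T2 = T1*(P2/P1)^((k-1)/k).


(k-1)/k = 0.2308
(P2/P1)^exp = 1.5264
T2 = 340.7020 * 1.5264 = 520.0450 K

520.0450 K


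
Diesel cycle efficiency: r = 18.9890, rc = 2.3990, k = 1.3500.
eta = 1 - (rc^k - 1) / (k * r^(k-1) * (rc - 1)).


r^(k-1) = 2.8020
rc^k = 3.2587
eta = 0.5732 = 57.3198%

57.3198%


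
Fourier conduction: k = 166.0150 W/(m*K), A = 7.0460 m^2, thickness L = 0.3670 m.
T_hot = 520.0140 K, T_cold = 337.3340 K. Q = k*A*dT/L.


dT = 182.6800 K
Q = 166.0150 * 7.0460 * 182.6800 / 0.3670 = 582257.2532 W

582257.2532 W


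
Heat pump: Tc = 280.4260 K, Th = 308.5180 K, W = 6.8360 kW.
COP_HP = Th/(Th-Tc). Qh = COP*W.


COP = 308.5180 / 28.0920 = 10.9824
Qh = 10.9824 * 6.8360 = 75.0758 kW

COP = 10.9824, Qh = 75.0758 kW


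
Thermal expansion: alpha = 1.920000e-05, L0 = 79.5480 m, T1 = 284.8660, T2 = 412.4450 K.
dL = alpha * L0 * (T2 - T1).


dT = 127.5790 K
dL = 1.920000e-05 * 79.5480 * 127.5790 = 0.194854 m
L_final = 79.742854 m

dL = 0.194854 m


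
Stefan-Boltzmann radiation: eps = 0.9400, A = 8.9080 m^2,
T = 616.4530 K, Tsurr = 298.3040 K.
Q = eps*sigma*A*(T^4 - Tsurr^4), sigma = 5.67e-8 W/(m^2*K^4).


T^4 = 1.4441e+11
Tsurr^4 = 7.9184e+09
Q = 0.9400 * 5.67e-8 * 8.9080 * 1.3649e+11 = 64803.7110 W

64803.7110 W


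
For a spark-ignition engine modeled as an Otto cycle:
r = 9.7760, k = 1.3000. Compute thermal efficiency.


r^(k-1) = 1.9817
eta = 1 - 1/1.9817 = 0.4954 = 49.5395%

49.5395%


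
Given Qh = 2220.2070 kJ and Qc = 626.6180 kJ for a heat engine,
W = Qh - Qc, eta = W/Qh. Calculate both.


W = 2220.2070 - 626.6180 = 1593.5890 kJ
eta = 1593.5890 / 2220.2070 = 0.7178 = 71.7766%

W = 1593.5890 kJ, eta = 71.7766%


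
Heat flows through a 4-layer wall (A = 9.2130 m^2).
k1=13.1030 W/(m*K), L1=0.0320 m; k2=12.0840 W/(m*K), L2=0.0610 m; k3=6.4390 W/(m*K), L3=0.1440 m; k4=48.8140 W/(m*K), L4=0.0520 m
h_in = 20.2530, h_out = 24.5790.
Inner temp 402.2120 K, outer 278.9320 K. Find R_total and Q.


R_conv_in = 1/(20.2530*9.2130) = 0.0054
R_1 = 0.0320/(13.1030*9.2130) = 0.0003
R_2 = 0.0610/(12.0840*9.2130) = 0.0005
R_3 = 0.1440/(6.4390*9.2130) = 0.0024
R_4 = 0.0520/(48.8140*9.2130) = 0.0001
R_conv_out = 1/(24.5790*9.2130) = 0.0044
R_total = 0.0131 K/W
Q = 123.2800 / 0.0131 = 9388.1743 W

R_total = 0.0131 K/W, Q = 9388.1743 W


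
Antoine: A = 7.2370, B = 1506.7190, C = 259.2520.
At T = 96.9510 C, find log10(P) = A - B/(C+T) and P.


C+T = 356.2030
B/(C+T) = 4.2299
log10(P) = 7.2370 - 4.2299 = 3.0071
P = 10^3.0071 = 1016.3781 mmHg

1016.3781 mmHg


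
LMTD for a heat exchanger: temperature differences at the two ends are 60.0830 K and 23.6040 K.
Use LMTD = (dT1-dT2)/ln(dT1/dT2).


dT1/dT2 = 2.5455
ln(dT1/dT2) = 0.9343
LMTD = 36.4790 / 0.9343 = 39.0438 K

39.0438 K


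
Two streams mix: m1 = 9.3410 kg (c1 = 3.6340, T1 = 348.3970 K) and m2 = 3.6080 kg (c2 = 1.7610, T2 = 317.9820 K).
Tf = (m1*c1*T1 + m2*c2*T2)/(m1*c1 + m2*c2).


num = 13846.7622
den = 40.2989
Tf = 343.6016 K

343.6016 K


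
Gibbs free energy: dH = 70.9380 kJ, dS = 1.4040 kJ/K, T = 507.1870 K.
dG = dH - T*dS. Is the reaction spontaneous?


T*dS = 507.1870 * 1.4040 = 712.0905 kJ
dG = 70.9380 - 712.0905 = -641.1525 kJ (spontaneous)

dG = -641.1525 kJ, spontaneous


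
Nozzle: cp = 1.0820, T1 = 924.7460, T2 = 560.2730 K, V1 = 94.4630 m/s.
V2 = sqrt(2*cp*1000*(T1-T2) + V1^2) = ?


dT = 364.4730 K
2*cp*1000*dT = 788719.5720
V1^2 = 8923.2584
V2 = sqrt(797642.8304) = 893.1085 m/s

893.1085 m/s


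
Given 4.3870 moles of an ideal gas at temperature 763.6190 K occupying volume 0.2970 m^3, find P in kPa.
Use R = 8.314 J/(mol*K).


P = nRT/V = 4.3870 * 8.314 * 763.6190 / 0.2970
= 27851.8713 / 0.2970 = 93777.3446 Pa = 93.7773 kPa

93.7773 kPa


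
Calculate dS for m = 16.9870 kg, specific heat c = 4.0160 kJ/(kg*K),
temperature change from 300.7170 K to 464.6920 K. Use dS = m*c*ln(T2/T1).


T2/T1 = 1.5453
ln(T2/T1) = 0.4352
dS = 16.9870 * 4.0160 * 0.4352 = 29.6896 kJ/K

29.6896 kJ/K


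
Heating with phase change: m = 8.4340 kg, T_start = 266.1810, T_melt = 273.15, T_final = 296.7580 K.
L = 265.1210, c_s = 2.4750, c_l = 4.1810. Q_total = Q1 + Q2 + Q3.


Q1 (sensible, solid) = 8.4340 * 2.4750 * 6.9690 = 145.4720 kJ
Q2 (latent) = 8.4340 * 265.1210 = 2236.0305 kJ
Q3 (sensible, liquid) = 8.4340 * 4.1810 * 23.6080 = 832.4784 kJ
Q_total = 3213.9808 kJ

3213.9808 kJ


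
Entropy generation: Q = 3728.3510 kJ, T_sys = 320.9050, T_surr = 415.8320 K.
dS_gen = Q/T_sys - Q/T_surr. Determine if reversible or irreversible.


dS_sys = 3728.3510/320.9050 = 11.6182 kJ/K
dS_surr = -3728.3510/415.8320 = -8.9660 kJ/K
dS_gen = 11.6182 - 8.9660 = 2.6522 kJ/K (irreversible)

dS_gen = 2.6522 kJ/K, irreversible


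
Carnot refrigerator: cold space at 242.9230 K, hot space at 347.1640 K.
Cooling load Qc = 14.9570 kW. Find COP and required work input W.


COP = 242.9230 / 104.2410 = 2.3304
W = 14.9570 / 2.3304 = 6.4182 kW

COP = 2.3304, W = 6.4182 kW


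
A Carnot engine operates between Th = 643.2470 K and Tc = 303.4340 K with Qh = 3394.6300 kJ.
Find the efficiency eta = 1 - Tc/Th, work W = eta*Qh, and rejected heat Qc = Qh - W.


eta = 1 - 303.4340/643.2470 = 0.5283
W = 0.5283 * 3394.6300 = 1793.3071 kJ
Qc = 3394.6300 - 1793.3071 = 1601.3229 kJ

eta = 52.8278%, W = 1793.3071 kJ, Qc = 1601.3229 kJ


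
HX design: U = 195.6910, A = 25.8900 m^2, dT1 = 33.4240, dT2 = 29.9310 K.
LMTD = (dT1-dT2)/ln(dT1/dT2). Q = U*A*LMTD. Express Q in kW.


LMTD = 31.6454 K
Q = 195.6910 * 25.8900 * 31.6454 = 160329.4030 W = 160.3294 kW

160.3294 kW


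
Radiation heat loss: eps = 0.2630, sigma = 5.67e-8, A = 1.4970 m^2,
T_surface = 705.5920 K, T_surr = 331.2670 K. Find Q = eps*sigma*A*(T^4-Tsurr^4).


T^4 = 2.4786e+11
Tsurr^4 = 1.2042e+10
Q = 0.2630 * 5.67e-8 * 1.4970 * 2.3582e+11 = 5264.3579 W

5264.3579 W


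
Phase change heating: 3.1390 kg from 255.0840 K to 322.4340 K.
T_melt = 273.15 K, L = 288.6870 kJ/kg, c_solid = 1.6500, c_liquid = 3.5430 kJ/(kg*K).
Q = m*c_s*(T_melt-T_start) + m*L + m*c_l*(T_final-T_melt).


Q1 (sensible, solid) = 3.1390 * 1.6500 * 18.0660 = 93.5701 kJ
Q2 (latent) = 3.1390 * 288.6870 = 906.1885 kJ
Q3 (sensible, liquid) = 3.1390 * 3.5430 * 49.2840 = 548.1109 kJ
Q_total = 1547.8695 kJ

1547.8695 kJ


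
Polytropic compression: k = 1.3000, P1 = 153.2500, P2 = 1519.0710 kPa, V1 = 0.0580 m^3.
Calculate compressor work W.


(k-1)/k = 0.2308
(P2/P1)^exp = 1.6978
W = 4.3333 * 153.2500 * 0.0580 * (1.6978 - 1) = 26.8771 kJ

26.8771 kJ


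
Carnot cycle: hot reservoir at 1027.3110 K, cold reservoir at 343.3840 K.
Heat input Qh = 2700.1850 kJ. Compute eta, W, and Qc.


eta = 1 - 343.3840/1027.3110 = 0.6657
W = 0.6657 * 2700.1850 = 1797.6342 kJ
Qc = 2700.1850 - 1797.6342 = 902.5508 kJ

eta = 66.5745%, W = 1797.6342 kJ, Qc = 902.5508 kJ


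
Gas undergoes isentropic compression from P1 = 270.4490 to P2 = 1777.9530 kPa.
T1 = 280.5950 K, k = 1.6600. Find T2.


(k-1)/k = 0.3976
(P2/P1)^exp = 2.1143
T2 = 280.5950 * 2.1143 = 593.2574 K

593.2574 K


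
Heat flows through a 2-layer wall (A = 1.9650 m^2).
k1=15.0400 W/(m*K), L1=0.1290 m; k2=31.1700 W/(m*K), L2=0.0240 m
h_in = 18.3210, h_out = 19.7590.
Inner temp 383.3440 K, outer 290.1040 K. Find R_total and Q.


R_conv_in = 1/(18.3210*1.9650) = 0.0278
R_1 = 0.1290/(15.0400*1.9650) = 0.0044
R_2 = 0.0240/(31.1700*1.9650) = 0.0004
R_conv_out = 1/(19.7590*1.9650) = 0.0258
R_total = 0.0583 K/W
Q = 93.2400 / 0.0583 = 1599.5984 W

R_total = 0.0583 K/W, Q = 1599.5984 W


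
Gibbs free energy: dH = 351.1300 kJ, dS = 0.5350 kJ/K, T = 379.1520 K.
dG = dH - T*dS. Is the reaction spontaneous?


T*dS = 379.1520 * 0.5350 = 202.8463 kJ
dG = 351.1300 - 202.8463 = 148.2837 kJ (non-spontaneous)

dG = 148.2837 kJ, non-spontaneous


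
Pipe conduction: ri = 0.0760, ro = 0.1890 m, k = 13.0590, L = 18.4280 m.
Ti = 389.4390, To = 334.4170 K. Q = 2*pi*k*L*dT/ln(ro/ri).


dT = 55.0220 K
ln(ro/ri) = 0.9110
Q = 2*pi*13.0590*18.4280*55.0220 / 0.9110 = 91322.8529 W

91322.8529 W


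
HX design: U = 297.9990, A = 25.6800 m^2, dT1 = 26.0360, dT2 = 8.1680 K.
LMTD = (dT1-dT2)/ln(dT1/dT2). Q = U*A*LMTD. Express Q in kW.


LMTD = 15.4133 K
Q = 297.9990 * 25.6800 * 15.4133 = 117952.2893 W = 117.9523 kW

117.9523 kW


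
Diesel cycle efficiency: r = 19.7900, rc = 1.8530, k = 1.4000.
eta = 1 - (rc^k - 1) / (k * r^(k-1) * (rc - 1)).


r^(k-1) = 3.3005
rc^k = 2.3715
eta = 0.6520 = 65.2028%

65.2028%


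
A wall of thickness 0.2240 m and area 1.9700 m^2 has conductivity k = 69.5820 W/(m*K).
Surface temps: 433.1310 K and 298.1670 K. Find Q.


dT = 134.9640 K
Q = 69.5820 * 1.9700 * 134.9640 / 0.2240 = 82591.0631 W

82591.0631 W


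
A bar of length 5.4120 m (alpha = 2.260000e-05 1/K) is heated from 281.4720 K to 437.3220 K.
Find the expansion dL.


dT = 155.8500 K
dL = 2.260000e-05 * 5.4120 * 155.8500 = 0.019062 m
L_final = 5.431062 m

dL = 0.019062 m


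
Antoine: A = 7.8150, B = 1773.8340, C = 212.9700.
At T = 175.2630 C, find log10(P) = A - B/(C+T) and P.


C+T = 388.2330
B/(C+T) = 4.5690
log10(P) = 7.8150 - 4.5690 = 3.2460
P = 10^3.2460 = 1762.0030 mmHg

1762.0030 mmHg


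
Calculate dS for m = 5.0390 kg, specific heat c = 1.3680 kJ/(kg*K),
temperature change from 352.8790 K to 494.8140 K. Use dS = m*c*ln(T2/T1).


T2/T1 = 1.4022
ln(T2/T1) = 0.3381
dS = 5.0390 * 1.3680 * 0.3381 = 2.3303 kJ/K

2.3303 kJ/K


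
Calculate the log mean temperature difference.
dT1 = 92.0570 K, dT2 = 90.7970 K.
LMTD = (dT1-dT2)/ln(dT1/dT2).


dT1/dT2 = 1.0139
ln(dT1/dT2) = 0.0138
LMTD = 1.2600 / 0.0138 = 91.4256 K

91.4256 K


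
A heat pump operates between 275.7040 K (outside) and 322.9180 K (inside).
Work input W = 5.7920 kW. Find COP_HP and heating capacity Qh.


COP = 322.9180 / 47.2140 = 6.8395
Qh = 6.8395 * 5.7920 = 39.6141 kW

COP = 6.8395, Qh = 39.6141 kW


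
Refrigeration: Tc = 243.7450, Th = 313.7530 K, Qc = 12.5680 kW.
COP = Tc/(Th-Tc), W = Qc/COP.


COP = 243.7450 / 70.0080 = 3.4817
W = 12.5680 / 3.4817 = 3.6098 kW

COP = 3.4817, W = 3.6098 kW


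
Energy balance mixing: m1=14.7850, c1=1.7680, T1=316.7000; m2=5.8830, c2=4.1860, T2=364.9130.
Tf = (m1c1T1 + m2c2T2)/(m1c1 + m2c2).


num = 17264.9344
den = 50.7661
Tf = 340.0877 K

340.0877 K


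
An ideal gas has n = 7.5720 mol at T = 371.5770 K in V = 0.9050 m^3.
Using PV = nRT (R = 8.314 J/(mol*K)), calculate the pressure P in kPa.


P = nRT/V = 7.5720 * 8.314 * 371.5770 / 0.9050
= 23392.1128 / 0.9050 = 25847.6385 Pa = 25.8476 kPa

25.8476 kPa


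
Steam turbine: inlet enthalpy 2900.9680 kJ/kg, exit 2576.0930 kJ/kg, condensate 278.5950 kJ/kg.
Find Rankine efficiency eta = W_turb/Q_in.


W = 324.8750 kJ/kg
Q_in = 2622.3730 kJ/kg
eta = 0.1239 = 12.3886%

eta = 12.3886%


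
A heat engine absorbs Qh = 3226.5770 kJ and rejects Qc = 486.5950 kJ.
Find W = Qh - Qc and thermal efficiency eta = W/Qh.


W = 3226.5770 - 486.5950 = 2739.9820 kJ
eta = 2739.9820 / 3226.5770 = 0.8492 = 84.9192%

W = 2739.9820 kJ, eta = 84.9192%


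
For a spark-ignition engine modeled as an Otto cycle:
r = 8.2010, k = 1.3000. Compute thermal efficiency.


r^(k-1) = 1.8800
eta = 1 - 1/1.8800 = 0.4681 = 46.8088%

46.8088%


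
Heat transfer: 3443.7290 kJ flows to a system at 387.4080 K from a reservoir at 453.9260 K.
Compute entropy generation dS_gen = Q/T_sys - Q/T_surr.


dS_sys = 3443.7290/387.4080 = 8.8892 kJ/K
dS_surr = -3443.7290/453.9260 = -7.5865 kJ/K
dS_gen = 8.8892 - 7.5865 = 1.3026 kJ/K (irreversible)

dS_gen = 1.3026 kJ/K, irreversible


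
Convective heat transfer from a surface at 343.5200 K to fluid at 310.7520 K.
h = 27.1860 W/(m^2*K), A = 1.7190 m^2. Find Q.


dT = 32.7680 K
Q = 27.1860 * 1.7190 * 32.7680 = 1531.3382 W

1531.3382 W


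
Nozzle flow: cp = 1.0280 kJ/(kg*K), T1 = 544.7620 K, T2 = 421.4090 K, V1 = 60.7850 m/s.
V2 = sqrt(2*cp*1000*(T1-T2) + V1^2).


dT = 123.3530 K
2*cp*1000*dT = 253613.7680
V1^2 = 3694.8162
V2 = sqrt(257308.5842) = 507.2559 m/s

507.2559 m/s


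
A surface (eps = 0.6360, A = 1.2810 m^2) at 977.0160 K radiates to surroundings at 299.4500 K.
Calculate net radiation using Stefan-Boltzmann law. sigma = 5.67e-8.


T^4 = 9.1119e+11
Tsurr^4 = 8.0408e+09
Q = 0.6360 * 5.67e-8 * 1.2810 * 9.0314e+11 = 41720.2174 W

41720.2174 W


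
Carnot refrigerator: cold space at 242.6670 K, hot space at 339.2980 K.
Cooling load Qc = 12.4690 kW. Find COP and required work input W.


COP = 242.6670 / 96.6310 = 2.5113
W = 12.4690 / 2.5113 = 4.9652 kW

COP = 2.5113, W = 4.9652 kW


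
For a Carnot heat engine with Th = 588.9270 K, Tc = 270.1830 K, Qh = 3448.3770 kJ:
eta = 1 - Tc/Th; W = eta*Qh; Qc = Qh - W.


eta = 1 - 270.1830/588.9270 = 0.5412
W = 0.5412 * 3448.3770 = 1866.3595 kJ
Qc = 3448.3770 - 1866.3595 = 1582.0175 kJ

eta = 54.1228%, W = 1866.3595 kJ, Qc = 1582.0175 kJ


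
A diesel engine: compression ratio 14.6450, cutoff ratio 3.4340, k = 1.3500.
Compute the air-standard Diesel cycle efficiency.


r^(k-1) = 2.5585
rc^k = 5.2885
eta = 0.4899 = 48.9898%

48.9898%


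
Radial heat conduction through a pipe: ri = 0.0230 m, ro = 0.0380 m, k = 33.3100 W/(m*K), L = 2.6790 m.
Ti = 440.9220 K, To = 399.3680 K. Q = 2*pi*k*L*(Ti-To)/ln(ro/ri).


dT = 41.5540 K
ln(ro/ri) = 0.5021
Q = 2*pi*33.3100*2.6790*41.5540 / 0.5021 = 46404.1473 W

46404.1473 W


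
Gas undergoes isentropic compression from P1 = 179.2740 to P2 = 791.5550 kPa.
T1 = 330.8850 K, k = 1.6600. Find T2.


(k-1)/k = 0.3976
(P2/P1)^exp = 1.8048
T2 = 330.8850 * 1.8048 = 597.1844 K

597.1844 K


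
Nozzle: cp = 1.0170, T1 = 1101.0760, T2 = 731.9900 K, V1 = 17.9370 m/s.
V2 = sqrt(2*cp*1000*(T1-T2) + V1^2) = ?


dT = 369.0860 K
2*cp*1000*dT = 750720.9240
V1^2 = 321.7360
V2 = sqrt(751042.6600) = 866.6272 m/s

866.6272 m/s


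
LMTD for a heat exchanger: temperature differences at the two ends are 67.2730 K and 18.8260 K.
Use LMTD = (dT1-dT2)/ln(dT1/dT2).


dT1/dT2 = 3.5734
ln(dT1/dT2) = 1.2735
LMTD = 48.4470 / 1.2735 = 38.0418 K

38.0418 K


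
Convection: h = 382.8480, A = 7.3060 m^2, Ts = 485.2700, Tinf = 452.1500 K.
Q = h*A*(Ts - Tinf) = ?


dT = 33.1200 K
Q = 382.8480 * 7.3060 * 33.1200 = 92639.5376 W

92639.5376 W


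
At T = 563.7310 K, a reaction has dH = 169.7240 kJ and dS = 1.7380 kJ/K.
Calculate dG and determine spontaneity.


T*dS = 563.7310 * 1.7380 = 979.7645 kJ
dG = 169.7240 - 979.7645 = -810.0405 kJ (spontaneous)

dG = -810.0405 kJ, spontaneous


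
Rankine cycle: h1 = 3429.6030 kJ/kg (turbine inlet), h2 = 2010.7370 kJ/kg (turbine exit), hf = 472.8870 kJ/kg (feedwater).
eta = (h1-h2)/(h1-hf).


W = 1418.8660 kJ/kg
Q_in = 2956.7160 kJ/kg
eta = 0.4799 = 47.9879%

eta = 47.9879%


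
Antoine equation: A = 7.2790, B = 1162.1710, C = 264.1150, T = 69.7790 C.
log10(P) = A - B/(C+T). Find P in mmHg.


C+T = 333.8940
B/(C+T) = 3.4807
log10(P) = 7.2790 - 3.4807 = 3.7983
P = 10^3.7983 = 6285.5237 mmHg

6285.5237 mmHg


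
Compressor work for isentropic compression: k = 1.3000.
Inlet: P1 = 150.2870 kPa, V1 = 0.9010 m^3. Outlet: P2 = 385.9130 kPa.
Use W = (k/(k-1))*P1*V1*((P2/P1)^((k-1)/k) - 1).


(k-1)/k = 0.2308
(P2/P1)^exp = 1.2431
W = 4.3333 * 150.2870 * 0.9010 * (1.2431 - 1) = 142.6601 kJ

142.6601 kJ


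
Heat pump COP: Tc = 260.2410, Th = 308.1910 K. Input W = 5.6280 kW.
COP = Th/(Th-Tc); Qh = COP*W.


COP = 308.1910 / 47.9500 = 6.4273
Qh = 6.4273 * 5.6280 = 36.1731 kW

COP = 6.4273, Qh = 36.1731 kW


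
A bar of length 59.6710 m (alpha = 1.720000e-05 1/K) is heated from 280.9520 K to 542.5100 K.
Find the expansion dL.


dT = 261.5580 K
dL = 1.720000e-05 * 59.6710 * 261.5580 = 0.268448 m
L_final = 59.939448 m

dL = 0.268448 m


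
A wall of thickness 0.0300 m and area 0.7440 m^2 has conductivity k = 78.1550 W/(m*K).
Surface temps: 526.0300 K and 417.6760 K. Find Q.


dT = 108.3540 K
Q = 78.1550 * 0.7440 * 108.3540 / 0.0300 = 210016.4904 W

210016.4904 W


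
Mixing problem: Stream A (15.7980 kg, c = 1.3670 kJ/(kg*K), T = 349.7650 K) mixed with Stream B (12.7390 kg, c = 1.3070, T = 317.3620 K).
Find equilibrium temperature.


num = 12837.5151
den = 38.2457
Tf = 335.6587 K

335.6587 K


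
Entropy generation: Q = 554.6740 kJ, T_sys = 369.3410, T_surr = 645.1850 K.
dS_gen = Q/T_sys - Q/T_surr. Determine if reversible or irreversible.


dS_sys = 554.6740/369.3410 = 1.5018 kJ/K
dS_surr = -554.6740/645.1850 = -0.8597 kJ/K
dS_gen = 1.5018 - 0.8597 = 0.6421 kJ/K (irreversible)

dS_gen = 0.6421 kJ/K, irreversible


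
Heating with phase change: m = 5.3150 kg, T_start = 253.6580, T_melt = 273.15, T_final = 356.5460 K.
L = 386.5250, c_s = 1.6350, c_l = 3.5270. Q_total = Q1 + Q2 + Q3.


Q1 (sensible, solid) = 5.3150 * 1.6350 * 19.4920 = 169.3860 kJ
Q2 (latent) = 5.3150 * 386.5250 = 2054.3804 kJ
Q3 (sensible, liquid) = 5.3150 * 3.5270 * 83.3960 = 1563.3418 kJ
Q_total = 3787.1082 kJ

3787.1082 kJ


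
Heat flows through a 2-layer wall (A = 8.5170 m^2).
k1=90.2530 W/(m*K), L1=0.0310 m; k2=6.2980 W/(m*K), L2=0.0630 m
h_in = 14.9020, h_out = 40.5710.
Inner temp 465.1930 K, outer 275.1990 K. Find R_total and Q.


R_conv_in = 1/(14.9020*8.5170) = 0.0079
R_1 = 0.0310/(90.2530*8.5170) = 4.0329e-05
R_2 = 0.0630/(6.2980*8.5170) = 0.0012
R_conv_out = 1/(40.5710*8.5170) = 0.0029
R_total = 0.0120 K/W
Q = 189.9940 / 0.0120 = 15848.9781 W

R_total = 0.0120 K/W, Q = 15848.9781 W


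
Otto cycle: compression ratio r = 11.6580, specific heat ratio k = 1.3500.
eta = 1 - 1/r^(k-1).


r^(k-1) = 2.3622
eta = 1 - 1/2.3622 = 0.5767 = 57.6668%

57.6668%


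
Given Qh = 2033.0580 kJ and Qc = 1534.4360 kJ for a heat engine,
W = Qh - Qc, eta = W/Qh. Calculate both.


W = 2033.0580 - 1534.4360 = 498.6220 kJ
eta = 498.6220 / 2033.0580 = 0.2453 = 24.5257%

W = 498.6220 kJ, eta = 24.5257%


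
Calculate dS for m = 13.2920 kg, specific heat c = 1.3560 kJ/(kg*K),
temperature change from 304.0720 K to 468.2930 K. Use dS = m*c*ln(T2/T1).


T2/T1 = 1.5401
ln(T2/T1) = 0.4318
dS = 13.2920 * 1.3560 * 0.4318 = 7.7833 kJ/K

7.7833 kJ/K


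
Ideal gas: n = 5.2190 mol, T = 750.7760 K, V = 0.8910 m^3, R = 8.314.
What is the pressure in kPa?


P = nRT/V = 5.2190 * 8.314 * 750.7760 / 0.8910
= 32576.7457 / 0.8910 = 36562.0042 Pa = 36.5620 kPa

36.5620 kPa


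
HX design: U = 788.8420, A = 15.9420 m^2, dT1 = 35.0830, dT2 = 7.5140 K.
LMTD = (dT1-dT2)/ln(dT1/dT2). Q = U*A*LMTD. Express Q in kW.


LMTD = 17.8909 K
Q = 788.8420 * 15.9420 * 17.8909 = 224991.2626 W = 224.9913 kW

224.9913 kW


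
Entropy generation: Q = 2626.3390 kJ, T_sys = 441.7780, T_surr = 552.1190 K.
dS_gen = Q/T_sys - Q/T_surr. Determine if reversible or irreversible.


dS_sys = 2626.3390/441.7780 = 5.9449 kJ/K
dS_surr = -2626.3390/552.1190 = -4.7568 kJ/K
dS_gen = 5.9449 - 4.7568 = 1.1881 kJ/K (irreversible)

dS_gen = 1.1881 kJ/K, irreversible


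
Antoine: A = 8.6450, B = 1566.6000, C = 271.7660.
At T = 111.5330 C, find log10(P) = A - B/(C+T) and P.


C+T = 383.2990
B/(C+T) = 4.0871
log10(P) = 8.6450 - 4.0871 = 4.5579
P = 10^4.5579 = 36128.6160 mmHg

36128.6160 mmHg


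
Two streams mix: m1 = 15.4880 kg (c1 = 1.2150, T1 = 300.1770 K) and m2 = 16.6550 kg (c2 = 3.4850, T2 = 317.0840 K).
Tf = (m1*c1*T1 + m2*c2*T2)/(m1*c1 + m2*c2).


num = 24053.1103
den = 76.8606
Tf = 312.9446 K

312.9446 K


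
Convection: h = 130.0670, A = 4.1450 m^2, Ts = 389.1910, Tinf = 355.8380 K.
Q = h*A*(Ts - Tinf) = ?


dT = 33.3530 K
Q = 130.0670 * 4.1450 * 33.3530 = 17981.5267 W

17981.5267 W


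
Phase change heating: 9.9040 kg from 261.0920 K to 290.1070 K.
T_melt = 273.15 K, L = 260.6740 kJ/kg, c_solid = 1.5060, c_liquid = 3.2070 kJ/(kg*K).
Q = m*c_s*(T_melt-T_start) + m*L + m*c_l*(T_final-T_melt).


Q1 (sensible, solid) = 9.9040 * 1.5060 * 12.0580 = 179.8502 kJ
Q2 (latent) = 9.9040 * 260.6740 = 2581.7153 kJ
Q3 (sensible, liquid) = 9.9040 * 3.2070 * 16.9570 = 538.5904 kJ
Q_total = 3300.1559 kJ

3300.1559 kJ


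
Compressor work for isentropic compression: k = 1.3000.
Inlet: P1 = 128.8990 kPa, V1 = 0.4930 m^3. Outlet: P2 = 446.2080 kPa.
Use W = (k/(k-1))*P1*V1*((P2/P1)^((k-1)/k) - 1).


(k-1)/k = 0.2308
(P2/P1)^exp = 1.3318
W = 4.3333 * 128.8990 * 0.4930 * (1.3318 - 1) = 91.3783 kJ

91.3783 kJ


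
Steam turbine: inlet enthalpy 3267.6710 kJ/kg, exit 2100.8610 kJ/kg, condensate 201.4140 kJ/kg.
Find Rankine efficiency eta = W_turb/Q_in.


W = 1166.8100 kJ/kg
Q_in = 3066.2570 kJ/kg
eta = 0.3805 = 38.0532%

eta = 38.0532%


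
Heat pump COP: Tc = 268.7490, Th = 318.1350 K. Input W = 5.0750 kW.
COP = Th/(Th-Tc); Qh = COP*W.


COP = 318.1350 / 49.3860 = 6.4418
Qh = 6.4418 * 5.0750 = 32.6922 kW

COP = 6.4418, Qh = 32.6922 kW


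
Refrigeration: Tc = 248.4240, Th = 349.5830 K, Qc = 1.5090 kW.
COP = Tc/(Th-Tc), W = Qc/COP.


COP = 248.4240 / 101.1590 = 2.4558
W = 1.5090 / 2.4558 = 0.6145 kW

COP = 2.4558, W = 0.6145 kW
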